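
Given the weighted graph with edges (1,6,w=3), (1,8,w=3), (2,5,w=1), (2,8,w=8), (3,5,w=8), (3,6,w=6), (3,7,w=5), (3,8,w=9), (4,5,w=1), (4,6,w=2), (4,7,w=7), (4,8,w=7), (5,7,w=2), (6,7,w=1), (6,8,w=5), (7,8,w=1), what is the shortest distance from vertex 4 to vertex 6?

Step 1: Build adjacency list with weights:
  1: 6(w=3), 8(w=3)
  2: 5(w=1), 8(w=8)
  3: 5(w=8), 6(w=6), 7(w=5), 8(w=9)
  4: 5(w=1), 6(w=2), 7(w=7), 8(w=7)
  5: 2(w=1), 3(w=8), 4(w=1), 7(w=2)
  6: 1(w=3), 3(w=6), 4(w=2), 7(w=1), 8(w=5)
  7: 3(w=5), 4(w=7), 5(w=2), 6(w=1), 8(w=1)
  8: 1(w=3), 2(w=8), 3(w=9), 4(w=7), 6(w=5), 7(w=1)

Step 2: Apply Dijkstra's algorithm from vertex 4:
  Visit vertex 4 (distance=0)
    Update dist[5] = 1
    Update dist[6] = 2
    Update dist[7] = 7
    Update dist[8] = 7
  Visit vertex 5 (distance=1)
    Update dist[2] = 2
    Update dist[3] = 9
    Update dist[7] = 3
  Visit vertex 2 (distance=2)
  Visit vertex 6 (distance=2)
    Update dist[1] = 5
    Update dist[3] = 8

Step 3: Shortest path: 4 -> 6
Total weight: 2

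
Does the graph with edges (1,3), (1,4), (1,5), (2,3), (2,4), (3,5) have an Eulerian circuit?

Step 1: Find the degree of each vertex:
  deg(1) = 3
  deg(2) = 2
  deg(3) = 3
  deg(4) = 2
  deg(5) = 2

Step 2: Count vertices with odd degree:
  Odd-degree vertices: 1, 3 (2 total)

Step 3: Apply Euler's theorem:
  - Eulerian circuit exists iff graph is connected and all vertices have even degree
  - Eulerian path exists iff graph is connected and has 0 or 2 odd-degree vertices

Graph is connected with exactly 2 odd-degree vertices (1, 3).
Eulerian path exists (starting and ending at the odd-degree vertices), but no Eulerian circuit.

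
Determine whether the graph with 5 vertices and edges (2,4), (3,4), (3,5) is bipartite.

Step 1: Attempt 2-coloring using BFS:
  Start at vertex 1, assign color 0
  Start new component at vertex 2, assign color 0
  Color vertex 4 with color 1 (neighbor of 2)
  Color vertex 3 with color 0 (neighbor of 4)
  Color vertex 5 with color 1 (neighbor of 3)

Step 2: 2-coloring succeeded. No conflicts found.
  Set A (color 0): {1, 2, 3}
  Set B (color 1): {4, 5}

The graph is bipartite with partition {1, 2, 3}, {4, 5}.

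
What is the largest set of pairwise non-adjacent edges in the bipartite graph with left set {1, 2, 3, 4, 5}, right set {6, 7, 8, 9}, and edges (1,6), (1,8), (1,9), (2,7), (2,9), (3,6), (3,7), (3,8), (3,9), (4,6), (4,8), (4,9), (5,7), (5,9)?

Step 1: List the neighbors of each left vertex:
  1: 6, 8, 9
  2: 7, 9
  3: 6, 7, 8, 9
  4: 6, 8, 9
  5: 7, 9

Step 2: Greedily match left vertices, then look for augmenting paths:
  Match 1 -- 6
  Match 2 -- 7
  Match 3 -- 8
  Match 4 -- 9
  No augmenting path remains.

Step 3: Verify this is maximum:
  Matching size 4 = min(|L|, |R|) = min(5, 4), which is an upper bound, so this matching is maximum.

Maximum matching: {(1,6), (2,7), (3,8), (4,9)}
Size: 4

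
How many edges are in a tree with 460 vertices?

A tree on n vertices always has exactly n - 1 edges.
For n = 460: edges = 460 - 1 = 459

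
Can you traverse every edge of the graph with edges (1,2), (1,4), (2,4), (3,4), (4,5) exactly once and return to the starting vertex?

Step 1: Find the degree of each vertex:
  deg(1) = 2
  deg(2) = 2
  deg(3) = 1
  deg(4) = 4
  deg(5) = 1

Step 2: Count vertices with odd degree:
  Odd-degree vertices: 3, 5 (2 total)

Step 3: Apply Euler's theorem:
  - Eulerian circuit exists iff graph is connected and all vertices have even degree
  - Eulerian path exists iff graph is connected and has 0 or 2 odd-degree vertices

Graph is connected with exactly 2 odd-degree vertices (3, 5).
Eulerian path exists (starting and ending at the odd-degree vertices), but no Eulerian circuit.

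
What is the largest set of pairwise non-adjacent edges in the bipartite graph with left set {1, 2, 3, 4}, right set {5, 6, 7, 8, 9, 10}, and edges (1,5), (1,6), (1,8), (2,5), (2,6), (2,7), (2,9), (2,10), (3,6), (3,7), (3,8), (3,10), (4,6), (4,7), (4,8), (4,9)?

Step 1: List the neighbors of each left vertex:
  1: 5, 6, 8
  2: 5, 6, 7, 9, 10
  3: 6, 7, 8, 10
  4: 6, 7, 8, 9

Step 2: Greedily match left vertices, then look for augmenting paths:
  Match 1 -- 5
  Match 2 -- 6
  Match 3 -- 7
  Match 4 -- 8
  No augmenting path remains.

Step 3: Verify this is maximum:
  Matching size 4 = min(|L|, |R|) = min(4, 6), which is an upper bound, so this matching is maximum.

Maximum matching: {(1,5), (2,6), (3,7), (4,8)}
Size: 4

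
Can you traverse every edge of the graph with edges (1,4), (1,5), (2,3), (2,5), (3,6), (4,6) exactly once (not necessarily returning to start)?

Step 1: Find the degree of each vertex:
  deg(1) = 2
  deg(2) = 2
  deg(3) = 2
  deg(4) = 2
  deg(5) = 2
  deg(6) = 2

Step 2: Count vertices with odd degree:
  All vertices have even degree (0 odd-degree vertices)

Step 3: Apply Euler's theorem:
  - Eulerian circuit exists iff graph is connected and all vertices have even degree
  - Eulerian path exists iff graph is connected and has 0 or 2 odd-degree vertices

Graph is connected with 0 odd-degree vertices.
Both Eulerian circuit and Eulerian path exist.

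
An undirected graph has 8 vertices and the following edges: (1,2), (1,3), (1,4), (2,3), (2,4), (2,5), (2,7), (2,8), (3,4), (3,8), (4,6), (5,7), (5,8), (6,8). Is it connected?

Step 1: Build adjacency list from edges:
  1: 2, 3, 4
  2: 1, 3, 4, 5, 7, 8
  3: 1, 2, 4, 8
  4: 1, 2, 3, 6
  5: 2, 7, 8
  6: 4, 8
  7: 2, 5
  8: 2, 3, 5, 6

Step 2: Run BFS/DFS from vertex 1:
  Visited: {1, 2, 3, 4, 5, 7, 8, 6}
  Reached 8 of 8 vertices

Step 3: All 8 vertices reached from vertex 1, so the graph is connected.
Answer: Yes, the graph is connected.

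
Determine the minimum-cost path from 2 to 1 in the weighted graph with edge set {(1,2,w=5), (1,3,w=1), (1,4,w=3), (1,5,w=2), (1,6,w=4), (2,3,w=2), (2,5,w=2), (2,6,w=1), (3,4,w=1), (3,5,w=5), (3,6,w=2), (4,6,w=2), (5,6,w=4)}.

Step 1: Build adjacency list with weights:
  1: 2(w=5), 3(w=1), 4(w=3), 5(w=2), 6(w=4)
  2: 1(w=5), 3(w=2), 5(w=2), 6(w=1)
  3: 1(w=1), 2(w=2), 4(w=1), 5(w=5), 6(w=2)
  4: 1(w=3), 3(w=1), 6(w=2)
  5: 1(w=2), 2(w=2), 3(w=5), 6(w=4)
  6: 1(w=4), 2(w=1), 3(w=2), 4(w=2), 5(w=4)

Step 2: Apply Dijkstra's algorithm from vertex 2:
  Visit vertex 2 (distance=0)
    Update dist[1] = 5
    Update dist[3] = 2
    Update dist[5] = 2
    Update dist[6] = 1
  Visit vertex 6 (distance=1)
    Update dist[4] = 3
  Visit vertex 3 (distance=2)
    Update dist[1] = 3
  Visit vertex 5 (distance=2)
  Visit vertex 1 (distance=3)

Step 3: Shortest path: 2 -> 3 -> 1
Total weight: 2 + 1 = 3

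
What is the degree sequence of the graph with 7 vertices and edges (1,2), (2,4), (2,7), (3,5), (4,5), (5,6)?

Step 1: Count edges incident to each vertex:
  deg(1) = 1 (neighbors: 2)
  deg(2) = 3 (neighbors: 1, 4, 7)
  deg(3) = 1 (neighbors: 5)
  deg(4) = 2 (neighbors: 2, 5)
  deg(5) = 3 (neighbors: 3, 4, 6)
  deg(6) = 1 (neighbors: 5)
  deg(7) = 1 (neighbors: 2)

Step 2: Sort degrees in non-increasing order:
  Degrees: [1, 3, 1, 2, 3, 1, 1] -> sorted: [3, 3, 2, 1, 1, 1, 1]

Degree sequence: [3, 3, 2, 1, 1, 1, 1]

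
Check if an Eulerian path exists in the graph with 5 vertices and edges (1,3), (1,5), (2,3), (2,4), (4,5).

Step 1: Find the degree of each vertex:
  deg(1) = 2
  deg(2) = 2
  deg(3) = 2
  deg(4) = 2
  deg(5) = 2

Step 2: Count vertices with odd degree:
  All vertices have even degree (0 odd-degree vertices)

Step 3: Apply Euler's theorem:
  - Eulerian circuit exists iff graph is connected and all vertices have even degree
  - Eulerian path exists iff graph is connected and has 0 or 2 odd-degree vertices

Graph is connected with 0 odd-degree vertices.
Both Eulerian circuit and Eulerian path exist.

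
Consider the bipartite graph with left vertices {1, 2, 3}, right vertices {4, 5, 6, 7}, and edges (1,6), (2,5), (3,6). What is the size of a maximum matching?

Step 1: List the neighbors of each left vertex:
  1: 6
  2: 5
  3: 6

Step 2: Greedily match left vertices, then look for augmenting paths:
  Match 1 -- 6
  Match 2 -- 5
  No augmenting path remains.

Step 3: Verify this is maximum:
  Matching has size 2. The vertex set {2, 6} covers every edge and has size 2; any matching has at most one edge per cover vertex, so 2 is maximum (König's theorem).

Maximum matching: {(1,6), (2,5)}
Size: 2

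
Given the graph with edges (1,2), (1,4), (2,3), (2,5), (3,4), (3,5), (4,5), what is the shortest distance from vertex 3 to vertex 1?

Step 1: Build adjacency list:
  1: 2, 4
  2: 1, 3, 5
  3: 2, 4, 5
  4: 1, 3, 5
  5: 2, 3, 4

Step 2: BFS from vertex 3 to find shortest path to 1:
  vertex 2 reached at distance 1
  vertex 4 reached at distance 1
  vertex 5 reached at distance 1
  vertex 1 reached at distance 2

Step 3: Shortest path: 3 -> 2 -> 1
Path length: 2 edges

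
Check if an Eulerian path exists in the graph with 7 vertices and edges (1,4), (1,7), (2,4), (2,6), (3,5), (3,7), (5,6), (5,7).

Step 1: Find the degree of each vertex:
  deg(1) = 2
  deg(2) = 2
  deg(3) = 2
  deg(4) = 2
  deg(5) = 3
  deg(6) = 2
  deg(7) = 3

Step 2: Count vertices with odd degree:
  Odd-degree vertices: 5, 7 (2 total)

Step 3: Apply Euler's theorem:
  - Eulerian circuit exists iff graph is connected and all vertices have even degree
  - Eulerian path exists iff graph is connected and has 0 or 2 odd-degree vertices

Graph is connected with exactly 2 odd-degree vertices (5, 7).
Eulerian path exists (starting and ending at the odd-degree vertices), but no Eulerian circuit.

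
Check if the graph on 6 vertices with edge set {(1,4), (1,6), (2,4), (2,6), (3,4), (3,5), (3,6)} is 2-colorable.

Step 1: Attempt 2-coloring using BFS:
  Start at vertex 1, assign color 0
  Color vertex 4 with color 1 (neighbor of 1)
  Color vertex 6 with color 1 (neighbor of 1)
  Color vertex 2 with color 0 (neighbor of 4)
  Color vertex 3 with color 0 (neighbor of 4)
  Color vertex 5 with color 1 (neighbor of 3)

Step 2: 2-coloring succeeded. No conflicts found.
  Set A (color 0): {1, 2, 3}
  Set B (color 1): {4, 5, 6}

The graph is bipartite with partition {1, 2, 3}, {4, 5, 6}.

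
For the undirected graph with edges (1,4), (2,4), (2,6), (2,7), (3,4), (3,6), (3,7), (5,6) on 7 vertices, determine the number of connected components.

Step 1: Build adjacency list from edges:
  1: 4
  2: 4, 6, 7
  3: 4, 6, 7
  4: 1, 2, 3
  5: 6
  6: 2, 3, 5
  7: 2, 3

Step 2: Run BFS/DFS from vertex 1:
  Visited: {1, 4, 2, 3, 6, 7, 5}
  Reached 7 of 7 vertices

Step 3: All 7 vertices reached from vertex 1, so the graph is connected.
Number of connected components: 1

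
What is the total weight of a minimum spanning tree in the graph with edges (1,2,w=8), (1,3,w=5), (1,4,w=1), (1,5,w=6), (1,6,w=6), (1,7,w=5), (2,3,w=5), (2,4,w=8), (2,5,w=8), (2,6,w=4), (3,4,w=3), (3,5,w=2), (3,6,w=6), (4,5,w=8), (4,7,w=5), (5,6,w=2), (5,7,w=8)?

Apply Kruskal's algorithm (sort edges by weight, add if no cycle):

Sorted edges by weight:
  (1,4) w=1
  (3,5) w=2
  (5,6) w=2
  (3,4) w=3
  (2,6) w=4
  (1,3) w=5
  (1,7) w=5
  (2,3) w=5
  (4,7) w=5
  (1,5) w=6
  (1,6) w=6
  (3,6) w=6
  (1,2) w=8
  (2,4) w=8
  (2,5) w=8
  (4,5) w=8
  (5,7) w=8

Add edge (1,4) w=1 -- no cycle. Running total: 1
Add edge (3,5) w=2 -- no cycle. Running total: 3
Add edge (5,6) w=2 -- no cycle. Running total: 5
Add edge (3,4) w=3 -- no cycle. Running total: 8
Add edge (2,6) w=4 -- no cycle. Running total: 12
Skip edge (1,3) w=5 -- would create cycle
Add edge (1,7) w=5 -- no cycle. Running total: 17

MST edges: (1,4,w=1), (3,5,w=2), (5,6,w=2), (3,4,w=3), (2,6,w=4), (1,7,w=5)
Total MST weight: 1 + 2 + 2 + 3 + 4 + 5 = 17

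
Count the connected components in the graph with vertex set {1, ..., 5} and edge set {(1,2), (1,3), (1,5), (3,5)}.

Step 1: Build adjacency list from edges:
  1: 2, 3, 5
  2: 1
  3: 1, 5
  4: (none)
  5: 1, 3

Step 2: Run BFS/DFS from vertex 1:
  Visited: {1, 2, 3, 5}
  Reached 4 of 5 vertices

Step 3: Only 4 of 5 vertices reached. Graph is disconnected.
Connected components: {1, 2, 3, 5}, {4}
Number of connected components: 2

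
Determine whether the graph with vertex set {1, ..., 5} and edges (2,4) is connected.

Step 1: Build adjacency list from edges:
  1: (none)
  2: 4
  3: (none)
  4: 2
  5: (none)

Step 2: Run BFS/DFS from vertex 1:
  Visited: {1}
  Reached 1 of 5 vertices

Step 3: Only 1 of 5 vertices reached. Graph is disconnected.
Connected components: {1}, {2, 4}, {3}, {5}
Answer: No, the graph is not connected (4 components).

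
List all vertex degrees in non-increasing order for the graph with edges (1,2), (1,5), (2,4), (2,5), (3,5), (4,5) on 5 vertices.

Step 1: Count edges incident to each vertex:
  deg(1) = 2 (neighbors: 2, 5)
  deg(2) = 3 (neighbors: 1, 4, 5)
  deg(3) = 1 (neighbors: 5)
  deg(4) = 2 (neighbors: 2, 5)
  deg(5) = 4 (neighbors: 1, 2, 3, 4)

Step 2: Sort degrees in non-increasing order:
  Degrees: [2, 3, 1, 2, 4] -> sorted: [4, 3, 2, 2, 1]

Degree sequence: [4, 3, 2, 2, 1]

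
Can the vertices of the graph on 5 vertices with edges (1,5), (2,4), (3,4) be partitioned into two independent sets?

Step 1: Attempt 2-coloring using BFS:
  Start at vertex 1, assign color 0
  Color vertex 5 with color 1 (neighbor of 1)
  Start new component at vertex 2, assign color 0
  Color vertex 4 with color 1 (neighbor of 2)
  Color vertex 3 with color 0 (neighbor of 4)

Step 2: 2-coloring succeeded. No conflicts found.
  Set A (color 0): {1, 2, 3}
  Set B (color 1): {4, 5}

The graph is bipartite with partition {1, 2, 3}, {4, 5}.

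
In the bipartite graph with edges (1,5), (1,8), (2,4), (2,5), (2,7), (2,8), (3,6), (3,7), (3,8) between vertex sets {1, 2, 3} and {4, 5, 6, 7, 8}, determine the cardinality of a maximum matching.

Step 1: List the neighbors of each left vertex:
  1: 5, 8
  2: 4, 5, 7, 8
  3: 6, 7, 8

Step 2: Greedily match left vertices, then look for augmenting paths:
  Match 1 -- 5
  Match 2 -- 4
  Match 3 -- 6
  No augmenting path remains.

Step 3: Verify this is maximum:
  Matching size 3 = min(|L|, |R|) = min(3, 5), which is an upper bound, so this matching is maximum.

Maximum matching: {(1,5), (2,4), (3,6)}
Size: 3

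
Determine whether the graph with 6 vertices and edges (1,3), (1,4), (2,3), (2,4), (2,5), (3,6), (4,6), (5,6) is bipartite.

Step 1: Attempt 2-coloring using BFS:
  Start at vertex 1, assign color 0
  Color vertex 3 with color 1 (neighbor of 1)
  Color vertex 4 with color 1 (neighbor of 1)
  Color vertex 2 with color 0 (neighbor of 3)
  Color vertex 6 with color 0 (neighbor of 3)
  Color vertex 5 with color 1 (neighbor of 2)

Step 2: 2-coloring succeeded. No conflicts found.
  Set A (color 0): {1, 2, 6}
  Set B (color 1): {3, 4, 5}

The graph is bipartite with partition {1, 2, 6}, {3, 4, 5}.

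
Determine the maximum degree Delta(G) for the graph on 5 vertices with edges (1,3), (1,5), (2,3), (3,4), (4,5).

Step 1: Count edges incident to each vertex:
  deg(1) = 2 (neighbors: 3, 5)
  deg(2) = 1 (neighbors: 3)
  deg(3) = 3 (neighbors: 1, 2, 4)
  deg(4) = 2 (neighbors: 3, 5)
  deg(5) = 2 (neighbors: 1, 4)

Step 2: Find maximum:
  max(2, 1, 3, 2, 2) = 3 (vertex 3)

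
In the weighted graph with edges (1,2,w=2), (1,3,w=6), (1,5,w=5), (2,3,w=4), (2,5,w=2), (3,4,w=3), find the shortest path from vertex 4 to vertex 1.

Step 1: Build adjacency list with weights:
  1: 2(w=2), 3(w=6), 5(w=5)
  2: 1(w=2), 3(w=4), 5(w=2)
  3: 1(w=6), 2(w=4), 4(w=3)
  4: 3(w=3)
  5: 1(w=5), 2(w=2)

Step 2: Apply Dijkstra's algorithm from vertex 4:
  Visit vertex 4 (distance=0)
    Update dist[3] = 3
  Visit vertex 3 (distance=3)
    Update dist[1] = 9
    Update dist[2] = 7
  Visit vertex 2 (distance=7)
    Update dist[5] = 9
  Visit vertex 1 (distance=9)

Step 3: Shortest path: 4 -> 3 -> 1
Total weight: 3 + 6 = 9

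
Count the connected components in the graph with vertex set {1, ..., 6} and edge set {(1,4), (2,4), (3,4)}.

Step 1: Build adjacency list from edges:
  1: 4
  2: 4
  3: 4
  4: 1, 2, 3
  5: (none)
  6: (none)

Step 2: Run BFS/DFS from vertex 1:
  Visited: {1, 4, 2, 3}
  Reached 4 of 6 vertices

Step 3: Only 4 of 6 vertices reached. Graph is disconnected.
Connected components: {1, 2, 3, 4}, {5}, {6}
Number of connected components: 3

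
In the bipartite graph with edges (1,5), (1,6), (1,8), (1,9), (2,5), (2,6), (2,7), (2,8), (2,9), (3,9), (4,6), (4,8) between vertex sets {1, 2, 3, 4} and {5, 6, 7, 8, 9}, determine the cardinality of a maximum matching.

Step 1: List the neighbors of each left vertex:
  1: 5, 6, 8, 9
  2: 5, 6, 7, 8, 9
  3: 9
  4: 6, 8

Step 2: Greedily match left vertices, then look for augmenting paths:
  Match 1 -- 5
  Match 2 -- 6
  Match 3 -- 9
  Match 4 -- 8
  No augmenting path remains.

Step 3: Verify this is maximum:
  Matching size 4 = min(|L|, |R|) = min(4, 5), which is an upper bound, so this matching is maximum.

Maximum matching: {(1,5), (2,6), (3,9), (4,8)}
Size: 4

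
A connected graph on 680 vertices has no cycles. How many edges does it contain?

A tree on n vertices always has exactly n - 1 edges.
For n = 680: edges = 680 - 1 = 679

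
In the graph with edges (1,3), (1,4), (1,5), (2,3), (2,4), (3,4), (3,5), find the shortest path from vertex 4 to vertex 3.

Step 1: Build adjacency list:
  1: 3, 4, 5
  2: 3, 4
  3: 1, 2, 4, 5
  4: 1, 2, 3
  5: 1, 3

Step 2: BFS from vertex 4 to find shortest path to 3:
  vertex 1 reached at distance 1
  vertex 2 reached at distance 1
  vertex 3 reached at distance 1

Step 3: Shortest path: 4 -> 3
Path length: 1 edge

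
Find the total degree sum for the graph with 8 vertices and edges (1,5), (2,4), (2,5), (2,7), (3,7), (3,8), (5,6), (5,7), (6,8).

Step 1: Count edges incident to each vertex:
  deg(1) = 1 (neighbors: 5)
  deg(2) = 3 (neighbors: 4, 5, 7)
  deg(3) = 2 (neighbors: 7, 8)
  deg(4) = 1 (neighbors: 2)
  deg(5) = 4 (neighbors: 1, 2, 6, 7)
  deg(6) = 2 (neighbors: 5, 8)
  deg(7) = 3 (neighbors: 2, 3, 5)
  deg(8) = 2 (neighbors: 3, 6)

Step 2: Sum all degrees:
  1 + 3 + 2 + 1 + 4 + 2 + 3 + 2 = 18

Verification: sum of degrees = 2 * |E| = 2 * 9 = 18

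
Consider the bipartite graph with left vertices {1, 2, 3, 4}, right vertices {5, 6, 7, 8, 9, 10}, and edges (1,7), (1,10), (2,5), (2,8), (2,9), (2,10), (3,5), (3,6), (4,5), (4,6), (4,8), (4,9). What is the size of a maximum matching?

Step 1: List the neighbors of each left vertex:
  1: 7, 10
  2: 5, 8, 9, 10
  3: 5, 6
  4: 5, 6, 8, 9

Step 2: Greedily match left vertices, then look for augmenting paths:
  Match 1 -- 7
  Match 2 -- 5
  Match 3 -- 6
  Match 4 -- 8
  No augmenting path remains.

Step 3: Verify this is maximum:
  Matching size 4 = min(|L|, |R|) = min(4, 6), which is an upper bound, so this matching is maximum.

Maximum matching: {(1,7), (2,5), (3,6), (4,8)}
Size: 4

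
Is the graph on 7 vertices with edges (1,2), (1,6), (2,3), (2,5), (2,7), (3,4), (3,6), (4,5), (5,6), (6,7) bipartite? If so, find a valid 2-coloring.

Step 1: Attempt 2-coloring using BFS:
  Start at vertex 1, assign color 0
  Color vertex 2 with color 1 (neighbor of 1)
  Color vertex 6 with color 1 (neighbor of 1)
  Color vertex 3 with color 0 (neighbor of 2)
  Color vertex 5 with color 0 (neighbor of 2)
  Color vertex 7 with color 0 (neighbor of 2)
  Color vertex 4 with color 1 (neighbor of 3)

Step 2: 2-coloring succeeded. No conflicts found.
  Set A (color 0): {1, 3, 5, 7}
  Set B (color 1): {2, 4, 6}

The graph is bipartite with partition {1, 3, 5, 7}, {2, 4, 6}.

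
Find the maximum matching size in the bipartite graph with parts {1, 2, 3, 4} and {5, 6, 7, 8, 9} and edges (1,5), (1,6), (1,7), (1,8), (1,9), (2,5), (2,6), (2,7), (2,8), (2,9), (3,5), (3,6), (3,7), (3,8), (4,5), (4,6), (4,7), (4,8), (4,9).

Step 1: List the neighbors of each left vertex:
  1: 5, 6, 7, 8, 9
  2: 5, 6, 7, 8, 9
  3: 5, 6, 7, 8
  4: 5, 6, 7, 8, 9

Step 2: Greedily match left vertices, then look for augmenting paths:
  Match 1 -- 5
  Match 2 -- 6
  Match 3 -- 7
  Match 4 -- 8
  No augmenting path remains.

Step 3: Verify this is maximum:
  Matching size 4 = min(|L|, |R|) = min(4, 5), which is an upper bound, so this matching is maximum.

Maximum matching: {(1,5), (2,6), (3,7), (4,8)}
Size: 4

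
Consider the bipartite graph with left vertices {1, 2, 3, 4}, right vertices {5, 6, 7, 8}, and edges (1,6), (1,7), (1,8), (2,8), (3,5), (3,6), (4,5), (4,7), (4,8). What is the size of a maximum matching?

Step 1: List the neighbors of each left vertex:
  1: 6, 7, 8
  2: 8
  3: 5, 6
  4: 5, 7, 8

Step 2: Greedily match left vertices, then look for augmenting paths:
  Match 1 -- 6
  Match 2 -- 8
  Match 3 -- 5
  Match 4 -- 7
  No augmenting path remains.

Step 3: Verify this is maximum:
  Matching size 4 = min(|L|, |R|) = min(4, 4), which is an upper bound, so this matching is maximum.

Maximum matching: {(1,6), (2,8), (3,5), (4,7)}
Size: 4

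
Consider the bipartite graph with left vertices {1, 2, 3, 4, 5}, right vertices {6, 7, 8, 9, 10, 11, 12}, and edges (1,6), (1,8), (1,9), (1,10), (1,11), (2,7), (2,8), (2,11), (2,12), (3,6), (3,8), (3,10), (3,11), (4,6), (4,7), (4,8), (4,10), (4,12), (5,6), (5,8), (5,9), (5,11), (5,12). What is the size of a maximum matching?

Step 1: List the neighbors of each left vertex:
  1: 6, 8, 9, 10, 11
  2: 7, 8, 11, 12
  3: 6, 8, 10, 11
  4: 6, 7, 8, 10, 12
  5: 6, 8, 9, 11, 12

Step 2: Greedily match left vertices, then look for augmenting paths:
  Match 1 -- 6
  Match 2 -- 7
  Match 3 -- 8
  Match 4 -- 10
  Match 5 -- 9
  No augmenting path remains.

Step 3: Verify this is maximum:
  Matching size 5 = min(|L|, |R|) = min(5, 7), which is an upper bound, so this matching is maximum.

Maximum matching: {(1,6), (2,7), (3,8), (4,10), (5,9)}
Size: 5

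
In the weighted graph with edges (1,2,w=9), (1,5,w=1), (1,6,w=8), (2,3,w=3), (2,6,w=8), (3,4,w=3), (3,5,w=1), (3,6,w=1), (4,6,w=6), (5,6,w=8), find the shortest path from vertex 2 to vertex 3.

Step 1: Build adjacency list with weights:
  1: 2(w=9), 5(w=1), 6(w=8)
  2: 1(w=9), 3(w=3), 6(w=8)
  3: 2(w=3), 4(w=3), 5(w=1), 6(w=1)
  4: 3(w=3), 6(w=6)
  5: 1(w=1), 3(w=1), 6(w=8)
  6: 1(w=8), 2(w=8), 3(w=1), 4(w=6), 5(w=8)

Step 2: Apply Dijkstra's algorithm from vertex 2:
  Visit vertex 2 (distance=0)
    Update dist[1] = 9
    Update dist[3] = 3
    Update dist[6] = 8
  Visit vertex 3 (distance=3)
    Update dist[4] = 6
    Update dist[5] = 4
    Update dist[6] = 4

Step 3: Shortest path: 2 -> 3
Total weight: 3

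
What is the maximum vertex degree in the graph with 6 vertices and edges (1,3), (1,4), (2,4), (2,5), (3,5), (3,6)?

Step 1: Count edges incident to each vertex:
  deg(1) = 2 (neighbors: 3, 4)
  deg(2) = 2 (neighbors: 4, 5)
  deg(3) = 3 (neighbors: 1, 5, 6)
  deg(4) = 2 (neighbors: 1, 2)
  deg(5) = 2 (neighbors: 2, 3)
  deg(6) = 1 (neighbors: 3)

Step 2: Find maximum:
  max(2, 2, 3, 2, 2, 1) = 3 (vertex 3)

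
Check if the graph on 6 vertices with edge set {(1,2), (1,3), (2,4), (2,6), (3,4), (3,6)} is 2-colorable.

Step 1: Attempt 2-coloring using BFS:
  Start at vertex 1, assign color 0
  Color vertex 2 with color 1 (neighbor of 1)
  Color vertex 3 with color 1 (neighbor of 1)
  Color vertex 4 with color 0 (neighbor of 2)
  Color vertex 6 with color 0 (neighbor of 2)
  Start new component at vertex 5, assign color 0

Step 2: 2-coloring succeeded. No conflicts found.
  Set A (color 0): {1, 4, 5, 6}
  Set B (color 1): {2, 3}

The graph is bipartite with partition {1, 4, 5, 6}, {2, 3}.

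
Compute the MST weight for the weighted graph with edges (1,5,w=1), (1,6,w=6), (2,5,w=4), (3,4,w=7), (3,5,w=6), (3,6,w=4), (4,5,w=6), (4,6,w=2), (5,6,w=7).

Apply Kruskal's algorithm (sort edges by weight, add if no cycle):

Sorted edges by weight:
  (1,5) w=1
  (4,6) w=2
  (2,5) w=4
  (3,6) w=4
  (1,6) w=6
  (3,5) w=6
  (4,5) w=6
  (3,4) w=7
  (5,6) w=7

Add edge (1,5) w=1 -- no cycle. Running total: 1
Add edge (4,6) w=2 -- no cycle. Running total: 3
Add edge (2,5) w=4 -- no cycle. Running total: 7
Add edge (3,6) w=4 -- no cycle. Running total: 11
Add edge (1,6) w=6 -- no cycle. Running total: 17

MST edges: (1,5,w=1), (4,6,w=2), (2,5,w=4), (3,6,w=4), (1,6,w=6)
Total MST weight: 1 + 2 + 4 + 4 + 6 = 17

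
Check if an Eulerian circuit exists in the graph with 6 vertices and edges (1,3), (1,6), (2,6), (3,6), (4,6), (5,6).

Step 1: Find the degree of each vertex:
  deg(1) = 2
  deg(2) = 1
  deg(3) = 2
  deg(4) = 1
  deg(5) = 1
  deg(6) = 5

Step 2: Count vertices with odd degree:
  Odd-degree vertices: 2, 4, 5, 6 (4 total)

Step 3: Apply Euler's theorem:
  - Eulerian circuit exists iff graph is connected and all vertices have even degree
  - Eulerian path exists iff graph is connected and has 0 or 2 odd-degree vertices

Graph has 4 odd-degree vertices (need 0 or 2).
Neither Eulerian path nor Eulerian circuit exists.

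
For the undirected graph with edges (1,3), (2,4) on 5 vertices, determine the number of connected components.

Step 1: Build adjacency list from edges:
  1: 3
  2: 4
  3: 1
  4: 2
  5: (none)

Step 2: Run BFS/DFS from vertex 1:
  Visited: {1, 3}
  Reached 2 of 5 vertices

Step 3: Only 2 of 5 vertices reached. Graph is disconnected.
Connected components: {1, 3}, {2, 4}, {5}
Number of connected components: 3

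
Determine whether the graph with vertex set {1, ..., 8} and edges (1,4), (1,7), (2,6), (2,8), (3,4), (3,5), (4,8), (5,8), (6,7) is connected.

Step 1: Build adjacency list from edges:
  1: 4, 7
  2: 6, 8
  3: 4, 5
  4: 1, 3, 8
  5: 3, 8
  6: 2, 7
  7: 1, 6
  8: 2, 4, 5

Step 2: Run BFS/DFS from vertex 1:
  Visited: {1, 4, 7, 3, 8, 6, 5, 2}
  Reached 8 of 8 vertices

Step 3: All 8 vertices reached from vertex 1, so the graph is connected.
Answer: Yes, the graph is connected.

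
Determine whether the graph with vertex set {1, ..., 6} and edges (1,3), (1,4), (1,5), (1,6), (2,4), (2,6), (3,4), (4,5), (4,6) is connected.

Step 1: Build adjacency list from edges:
  1: 3, 4, 5, 6
  2: 4, 6
  3: 1, 4
  4: 1, 2, 3, 5, 6
  5: 1, 4
  6: 1, 2, 4

Step 2: Run BFS/DFS from vertex 1:
  Visited: {1, 3, 4, 5, 6, 2}
  Reached 6 of 6 vertices

Step 3: All 6 vertices reached from vertex 1, so the graph is connected.
Answer: Yes, the graph is connected.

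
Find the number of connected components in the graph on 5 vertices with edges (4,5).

Step 1: Build adjacency list from edges:
  1: (none)
  2: (none)
  3: (none)
  4: 5
  5: 4

Step 2: Run BFS/DFS from vertex 1:
  Visited: {1}
  Reached 1 of 5 vertices

Step 3: Only 1 of 5 vertices reached. Graph is disconnected.
Connected components: {1}, {2}, {3}, {4, 5}
Number of connected components: 4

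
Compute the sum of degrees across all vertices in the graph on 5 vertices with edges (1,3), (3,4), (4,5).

Step 1: Count edges incident to each vertex:
  deg(1) = 1 (neighbors: 3)
  deg(2) = 0 (neighbors: none)
  deg(3) = 2 (neighbors: 1, 4)
  deg(4) = 2 (neighbors: 3, 5)
  deg(5) = 1 (neighbors: 4)

Step 2: Sum all degrees:
  1 + 0 + 2 + 2 + 1 = 6

Verification: sum of degrees = 2 * |E| = 2 * 3 = 6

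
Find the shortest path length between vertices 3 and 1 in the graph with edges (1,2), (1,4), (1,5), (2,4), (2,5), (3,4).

Step 1: Build adjacency list:
  1: 2, 4, 5
  2: 1, 4, 5
  3: 4
  4: 1, 2, 3
  5: 1, 2

Step 2: BFS from vertex 3 to find shortest path to 1:
  vertex 4 reached at distance 1
  vertex 1 reached at distance 2

Step 3: Shortest path: 3 -> 4 -> 1
Path length: 2 edges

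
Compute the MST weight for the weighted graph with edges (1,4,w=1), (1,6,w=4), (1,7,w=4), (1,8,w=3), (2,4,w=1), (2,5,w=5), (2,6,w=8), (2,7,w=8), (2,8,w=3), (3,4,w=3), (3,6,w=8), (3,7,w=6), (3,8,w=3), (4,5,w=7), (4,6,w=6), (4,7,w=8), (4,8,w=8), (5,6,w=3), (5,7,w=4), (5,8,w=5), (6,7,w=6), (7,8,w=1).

Apply Kruskal's algorithm (sort edges by weight, add if no cycle):

Sorted edges by weight:
  (1,4) w=1
  (2,4) w=1
  (7,8) w=1
  (1,8) w=3
  (2,8) w=3
  (3,4) w=3
  (3,8) w=3
  (5,6) w=3
  (1,6) w=4
  (1,7) w=4
  (5,7) w=4
  (2,5) w=5
  (5,8) w=5
  (3,7) w=6
  (4,6) w=6
  (6,7) w=6
  (4,5) w=7
  (2,6) w=8
  (2,7) w=8
  (3,6) w=8
  (4,8) w=8
  (4,7) w=8

Add edge (1,4) w=1 -- no cycle. Running total: 1
Add edge (2,4) w=1 -- no cycle. Running total: 2
Add edge (7,8) w=1 -- no cycle. Running total: 3
Add edge (1,8) w=3 -- no cycle. Running total: 6
Skip edge (2,8) w=3 -- would create cycle
Add edge (3,4) w=3 -- no cycle. Running total: 9
Skip edge (3,8) w=3 -- would create cycle
Add edge (5,6) w=3 -- no cycle. Running total: 12
Add edge (1,6) w=4 -- no cycle. Running total: 16

MST edges: (1,4,w=1), (2,4,w=1), (7,8,w=1), (1,8,w=3), (3,4,w=3), (5,6,w=3), (1,6,w=4)
Total MST weight: 1 + 1 + 1 + 3 + 3 + 3 + 4 = 16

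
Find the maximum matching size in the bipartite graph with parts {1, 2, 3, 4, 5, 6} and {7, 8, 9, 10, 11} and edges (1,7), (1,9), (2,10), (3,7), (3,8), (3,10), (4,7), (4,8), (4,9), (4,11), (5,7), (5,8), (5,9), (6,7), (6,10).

Step 1: List the neighbors of each left vertex:
  1: 7, 9
  2: 10
  3: 7, 8, 10
  4: 7, 8, 9, 11
  5: 7, 8, 9
  6: 7, 10

Step 2: Greedily match left vertices, then look for augmenting paths:
  Match 1 -- 7
  Match 2 -- 10
  Match 3 -- 8
  Match 4 -- 11
  Match 5 -- 9
  No augmenting path remains.

Step 3: Verify this is maximum:
  Matching size 5 = min(|L|, |R|) = min(6, 5), which is an upper bound, so this matching is maximum.

Maximum matching: {(1,7), (2,10), (3,8), (4,11), (5,9)}
Size: 5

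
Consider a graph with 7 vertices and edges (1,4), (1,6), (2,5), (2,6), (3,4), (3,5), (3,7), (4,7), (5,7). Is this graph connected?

Step 1: Build adjacency list from edges:
  1: 4, 6
  2: 5, 6
  3: 4, 5, 7
  4: 1, 3, 7
  5: 2, 3, 7
  6: 1, 2
  7: 3, 4, 5

Step 2: Run BFS/DFS from vertex 1:
  Visited: {1, 4, 6, 3, 7, 2, 5}
  Reached 7 of 7 vertices

Step 3: All 7 vertices reached from vertex 1, so the graph is connected.
Answer: Yes, the graph is connected.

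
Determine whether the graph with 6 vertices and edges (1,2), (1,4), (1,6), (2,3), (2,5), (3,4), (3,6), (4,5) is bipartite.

Step 1: Attempt 2-coloring using BFS:
  Start at vertex 1, assign color 0
  Color vertex 2 with color 1 (neighbor of 1)
  Color vertex 4 with color 1 (neighbor of 1)
  Color vertex 6 with color 1 (neighbor of 1)
  Color vertex 3 with color 0 (neighbor of 2)
  Color vertex 5 with color 0 (neighbor of 2)

Step 2: 2-coloring succeeded. No conflicts found.
  Set A (color 0): {1, 3, 5}
  Set B (color 1): {2, 4, 6}

The graph is bipartite with partition {1, 3, 5}, {2, 4, 6}.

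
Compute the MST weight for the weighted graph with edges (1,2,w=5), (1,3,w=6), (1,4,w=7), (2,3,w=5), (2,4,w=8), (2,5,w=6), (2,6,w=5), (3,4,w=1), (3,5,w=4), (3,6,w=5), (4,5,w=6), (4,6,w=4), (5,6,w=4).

Apply Kruskal's algorithm (sort edges by weight, add if no cycle):

Sorted edges by weight:
  (3,4) w=1
  (3,5) w=4
  (4,6) w=4
  (5,6) w=4
  (1,2) w=5
  (2,6) w=5
  (2,3) w=5
  (3,6) w=5
  (1,3) w=6
  (2,5) w=6
  (4,5) w=6
  (1,4) w=7
  (2,4) w=8

Add edge (3,4) w=1 -- no cycle. Running total: 1
Add edge (3,5) w=4 -- no cycle. Running total: 5
Add edge (4,6) w=4 -- no cycle. Running total: 9
Skip edge (5,6) w=4 -- would create cycle
Add edge (1,2) w=5 -- no cycle. Running total: 14
Add edge (2,6) w=5 -- no cycle. Running total: 19

MST edges: (3,4,w=1), (3,5,w=4), (4,6,w=4), (1,2,w=5), (2,6,w=5)
Total MST weight: 1 + 4 + 4 + 5 + 5 = 19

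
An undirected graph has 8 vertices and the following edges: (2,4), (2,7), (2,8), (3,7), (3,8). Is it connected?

Step 1: Build adjacency list from edges:
  1: (none)
  2: 4, 7, 8
  3: 7, 8
  4: 2
  5: (none)
  6: (none)
  7: 2, 3
  8: 2, 3

Step 2: Run BFS/DFS from vertex 1:
  Visited: {1}
  Reached 1 of 8 vertices

Step 3: Only 1 of 8 vertices reached. Graph is disconnected.
Connected components: {1}, {2, 3, 4, 7, 8}, {5}, {6}
Answer: No, the graph is not connected (4 components).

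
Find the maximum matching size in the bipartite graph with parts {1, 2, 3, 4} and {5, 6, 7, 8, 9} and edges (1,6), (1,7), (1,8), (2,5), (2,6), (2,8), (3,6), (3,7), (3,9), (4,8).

Step 1: List the neighbors of each left vertex:
  1: 6, 7, 8
  2: 5, 6, 8
  3: 6, 7, 9
  4: 8

Step 2: Greedily match left vertices, then look for augmenting paths:
  Match 1 -- 6
  Match 2 -- 5
  Match 3 -- 7
  Match 4 -- 8
  No augmenting path remains.

Step 3: Verify this is maximum:
  Matching size 4 = min(|L|, |R|) = min(4, 5), which is an upper bound, so this matching is maximum.

Maximum matching: {(1,6), (2,5), (3,7), (4,8)}
Size: 4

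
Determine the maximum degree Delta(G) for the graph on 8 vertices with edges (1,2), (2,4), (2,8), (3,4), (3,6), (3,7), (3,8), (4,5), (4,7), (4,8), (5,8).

Step 1: Count edges incident to each vertex:
  deg(1) = 1 (neighbors: 2)
  deg(2) = 3 (neighbors: 1, 4, 8)
  deg(3) = 4 (neighbors: 4, 6, 7, 8)
  deg(4) = 5 (neighbors: 2, 3, 5, 7, 8)
  deg(5) = 2 (neighbors: 4, 8)
  deg(6) = 1 (neighbors: 3)
  deg(7) = 2 (neighbors: 3, 4)
  deg(8) = 4 (neighbors: 2, 3, 4, 5)

Step 2: Find maximum:
  max(1, 3, 4, 5, 2, 1, 2, 4) = 5 (vertex 4)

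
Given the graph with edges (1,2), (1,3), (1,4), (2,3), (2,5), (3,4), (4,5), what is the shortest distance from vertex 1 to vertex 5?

Step 1: Build adjacency list:
  1: 2, 3, 4
  2: 1, 3, 5
  3: 1, 2, 4
  4: 1, 3, 5
  5: 2, 4

Step 2: BFS from vertex 1 to find shortest path to 5:
  vertex 2 reached at distance 1
  vertex 3 reached at distance 1
  vertex 4 reached at distance 1
  vertex 5 reached at distance 2

Step 3: Shortest path: 1 -> 2 -> 5
Path length: 2 edges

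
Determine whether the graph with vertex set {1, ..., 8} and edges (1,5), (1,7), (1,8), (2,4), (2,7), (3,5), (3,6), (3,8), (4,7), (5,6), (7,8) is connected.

Step 1: Build adjacency list from edges:
  1: 5, 7, 8
  2: 4, 7
  3: 5, 6, 8
  4: 2, 7
  5: 1, 3, 6
  6: 3, 5
  7: 1, 2, 4, 8
  8: 1, 3, 7

Step 2: Run BFS/DFS from vertex 1:
  Visited: {1, 5, 7, 8, 3, 6, 2, 4}
  Reached 8 of 8 vertices

Step 3: All 8 vertices reached from vertex 1, so the graph is connected.
Answer: Yes, the graph is connected.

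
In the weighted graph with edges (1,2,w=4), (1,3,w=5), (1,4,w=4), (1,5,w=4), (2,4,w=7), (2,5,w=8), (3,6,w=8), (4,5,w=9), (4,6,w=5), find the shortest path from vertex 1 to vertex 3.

Step 1: Build adjacency list with weights:
  1: 2(w=4), 3(w=5), 4(w=4), 5(w=4)
  2: 1(w=4), 4(w=7), 5(w=8)
  3: 1(w=5), 6(w=8)
  4: 1(w=4), 2(w=7), 5(w=9), 6(w=5)
  5: 1(w=4), 2(w=8), 4(w=9)
  6: 3(w=8), 4(w=5)

Step 2: Apply Dijkstra's algorithm from vertex 1:
  Visit vertex 1 (distance=0)
    Update dist[2] = 4
    Update dist[3] = 5
    Update dist[4] = 4
    Update dist[5] = 4
  Visit vertex 2 (distance=4)
  Visit vertex 4 (distance=4)
    Update dist[6] = 9
  Visit vertex 5 (distance=4)
  Visit vertex 3 (distance=5)

Step 3: Shortest path: 1 -> 3
Total weight: 5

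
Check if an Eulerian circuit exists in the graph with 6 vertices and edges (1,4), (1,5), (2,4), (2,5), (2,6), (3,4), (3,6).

Step 1: Find the degree of each vertex:
  deg(1) = 2
  deg(2) = 3
  deg(3) = 2
  deg(4) = 3
  deg(5) = 2
  deg(6) = 2

Step 2: Count vertices with odd degree:
  Odd-degree vertices: 2, 4 (2 total)

Step 3: Apply Euler's theorem:
  - Eulerian circuit exists iff graph is connected and all vertices have even degree
  - Eulerian path exists iff graph is connected and has 0 or 2 odd-degree vertices

Graph is connected with exactly 2 odd-degree vertices (2, 4).
Eulerian path exists (starting and ending at the odd-degree vertices), but no Eulerian circuit.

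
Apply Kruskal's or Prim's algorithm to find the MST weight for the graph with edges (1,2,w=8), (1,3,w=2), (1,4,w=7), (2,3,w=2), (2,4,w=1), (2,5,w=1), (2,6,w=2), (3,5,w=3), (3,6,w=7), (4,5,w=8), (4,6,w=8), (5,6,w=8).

Apply Kruskal's algorithm (sort edges by weight, add if no cycle):

Sorted edges by weight:
  (2,4) w=1
  (2,5) w=1
  (1,3) w=2
  (2,3) w=2
  (2,6) w=2
  (3,5) w=3
  (1,4) w=7
  (3,6) w=7
  (1,2) w=8
  (4,5) w=8
  (4,6) w=8
  (5,6) w=8

Add edge (2,4) w=1 -- no cycle. Running total: 1
Add edge (2,5) w=1 -- no cycle. Running total: 2
Add edge (1,3) w=2 -- no cycle. Running total: 4
Add edge (2,3) w=2 -- no cycle. Running total: 6
Add edge (2,6) w=2 -- no cycle. Running total: 8

MST edges: (2,4,w=1), (2,5,w=1), (1,3,w=2), (2,3,w=2), (2,6,w=2)
Total MST weight: 1 + 1 + 2 + 2 + 2 = 8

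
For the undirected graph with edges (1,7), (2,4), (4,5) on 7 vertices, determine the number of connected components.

Step 1: Build adjacency list from edges:
  1: 7
  2: 4
  3: (none)
  4: 2, 5
  5: 4
  6: (none)
  7: 1

Step 2: Run BFS/DFS from vertex 1:
  Visited: {1, 7}
  Reached 2 of 7 vertices

Step 3: Only 2 of 7 vertices reached. Graph is disconnected.
Connected components: {1, 7}, {2, 4, 5}, {3}, {6}
Number of connected components: 4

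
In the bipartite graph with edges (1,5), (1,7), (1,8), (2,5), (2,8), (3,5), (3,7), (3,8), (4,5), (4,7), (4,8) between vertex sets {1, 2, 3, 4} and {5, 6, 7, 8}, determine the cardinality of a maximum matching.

Step 1: List the neighbors of each left vertex:
  1: 5, 7, 8
  2: 5, 8
  3: 5, 7, 8
  4: 5, 7, 8

Step 2: Greedily match left vertices, then look for augmenting paths:
  Match 1 -- 5
  Match 2 -- 8
  Match 3 -- 7
  No augmenting path remains.

Step 3: Verify this is maximum:
  Matching has size 3. The vertex set {5, 7, 8} covers every edge and has size 3; any matching has at most one edge per cover vertex, so 3 is maximum (König's theorem).

Maximum matching: {(1,5), (2,8), (3,7)}
Size: 3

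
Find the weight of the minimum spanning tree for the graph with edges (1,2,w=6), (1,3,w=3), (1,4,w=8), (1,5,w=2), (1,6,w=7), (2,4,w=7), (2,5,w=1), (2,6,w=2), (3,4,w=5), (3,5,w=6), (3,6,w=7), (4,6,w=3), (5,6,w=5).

Apply Kruskal's algorithm (sort edges by weight, add if no cycle):

Sorted edges by weight:
  (2,5) w=1
  (1,5) w=2
  (2,6) w=2
  (1,3) w=3
  (4,6) w=3
  (3,4) w=5
  (5,6) w=5
  (1,2) w=6
  (3,5) w=6
  (1,6) w=7
  (2,4) w=7
  (3,6) w=7
  (1,4) w=8

Add edge (2,5) w=1 -- no cycle. Running total: 1
Add edge (1,5) w=2 -- no cycle. Running total: 3
Add edge (2,6) w=2 -- no cycle. Running total: 5
Add edge (1,3) w=3 -- no cycle. Running total: 8
Add edge (4,6) w=3 -- no cycle. Running total: 11

MST edges: (2,5,w=1), (1,5,w=2), (2,6,w=2), (1,3,w=3), (4,6,w=3)
Total MST weight: 1 + 2 + 2 + 3 + 3 = 11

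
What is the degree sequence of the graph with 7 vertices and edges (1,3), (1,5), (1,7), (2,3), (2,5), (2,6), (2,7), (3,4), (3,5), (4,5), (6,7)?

Step 1: Count edges incident to each vertex:
  deg(1) = 3 (neighbors: 3, 5, 7)
  deg(2) = 4 (neighbors: 3, 5, 6, 7)
  deg(3) = 4 (neighbors: 1, 2, 4, 5)
  deg(4) = 2 (neighbors: 3, 5)
  deg(5) = 4 (neighbors: 1, 2, 3, 4)
  deg(6) = 2 (neighbors: 2, 7)
  deg(7) = 3 (neighbors: 1, 2, 6)

Step 2: Sort degrees in non-increasing order:
  Degrees: [3, 4, 4, 2, 4, 2, 3] -> sorted: [4, 4, 4, 3, 3, 2, 2]

Degree sequence: [4, 4, 4, 3, 3, 2, 2]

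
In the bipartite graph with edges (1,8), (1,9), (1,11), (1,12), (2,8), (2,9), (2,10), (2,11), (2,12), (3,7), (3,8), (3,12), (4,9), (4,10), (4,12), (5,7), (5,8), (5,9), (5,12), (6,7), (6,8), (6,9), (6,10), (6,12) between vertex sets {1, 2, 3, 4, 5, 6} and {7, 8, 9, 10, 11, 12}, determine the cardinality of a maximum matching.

Step 1: List the neighbors of each left vertex:
  1: 8, 9, 11, 12
  2: 8, 9, 10, 11, 12
  3: 7, 8, 12
  4: 9, 10, 12
  5: 7, 8, 9, 12
  6: 7, 8, 9, 10, 12

Step 2: Greedily match left vertices, then look for augmenting paths:
  Match 1 -- 11
  Match 2 -- 9
  Match 3 -- 7
  Match 4 -- 10
  Match 5 -- 12
  Match 6 -- 8
  No augmenting path remains.

Step 3: Verify this is maximum:
  Matching size 6 = min(|L|, |R|) = min(6, 6), which is an upper bound, so this matching is maximum.

Maximum matching: {(1,11), (2,9), (3,7), (4,10), (5,12), (6,8)}
Size: 6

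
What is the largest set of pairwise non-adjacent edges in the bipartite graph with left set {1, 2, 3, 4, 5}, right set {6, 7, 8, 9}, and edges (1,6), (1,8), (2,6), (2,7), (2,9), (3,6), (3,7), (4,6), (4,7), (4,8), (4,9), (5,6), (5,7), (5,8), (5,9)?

Step 1: List the neighbors of each left vertex:
  1: 6, 8
  2: 6, 7, 9
  3: 6, 7
  4: 6, 7, 8, 9
  5: 6, 7, 8, 9

Step 2: Greedily match left vertices, then look for augmenting paths:
  Match 1 -- 6
  Match 2 -- 7
  Match 4 -- 8
  Match 5 -- 9
  No augmenting path remains.

Step 3: Verify this is maximum:
  Matching size 4 = min(|L|, |R|) = min(5, 4), which is an upper bound, so this matching is maximum.

Maximum matching: {(1,6), (2,7), (4,8), (5,9)}
Size: 4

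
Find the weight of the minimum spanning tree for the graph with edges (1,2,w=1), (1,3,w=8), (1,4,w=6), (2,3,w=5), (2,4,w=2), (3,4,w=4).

Apply Kruskal's algorithm (sort edges by weight, add if no cycle):

Sorted edges by weight:
  (1,2) w=1
  (2,4) w=2
  (3,4) w=4
  (2,3) w=5
  (1,4) w=6
  (1,3) w=8

Add edge (1,2) w=1 -- no cycle. Running total: 1
Add edge (2,4) w=2 -- no cycle. Running total: 3
Add edge (3,4) w=4 -- no cycle. Running total: 7

MST edges: (1,2,w=1), (2,4,w=2), (3,4,w=4)
Total MST weight: 1 + 2 + 4 = 7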